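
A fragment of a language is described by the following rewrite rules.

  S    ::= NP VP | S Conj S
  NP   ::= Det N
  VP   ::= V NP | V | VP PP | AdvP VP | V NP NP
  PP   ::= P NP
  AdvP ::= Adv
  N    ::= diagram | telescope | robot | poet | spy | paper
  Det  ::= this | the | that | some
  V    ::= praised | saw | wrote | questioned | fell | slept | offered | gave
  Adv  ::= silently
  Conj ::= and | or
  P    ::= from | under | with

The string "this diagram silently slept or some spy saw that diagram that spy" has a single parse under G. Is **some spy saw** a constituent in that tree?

No

[S [S [NP [Det this] [N diagram]] [VP [AdvP [Adv silently]] [VP [V slept]]]] [Conj or] [S [NP [Det some] [N spy]] [VP [V saw] [NP [Det that] [N diagram]] [NP [Det that] [N spy]]]]]
The smallest constituent containing 'some spy saw' is the S spanning 'some spy saw that diagram that spy'; no single node in the tree dominates exactly the given words.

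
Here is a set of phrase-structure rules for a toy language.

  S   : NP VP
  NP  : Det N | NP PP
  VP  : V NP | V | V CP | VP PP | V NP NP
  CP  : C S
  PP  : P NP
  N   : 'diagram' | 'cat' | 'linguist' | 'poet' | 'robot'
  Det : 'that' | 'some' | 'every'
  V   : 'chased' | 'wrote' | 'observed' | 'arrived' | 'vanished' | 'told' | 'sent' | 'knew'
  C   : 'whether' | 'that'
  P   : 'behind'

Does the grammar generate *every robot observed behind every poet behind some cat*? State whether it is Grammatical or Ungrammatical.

[S [NP [Det every] [N robot]] [VP [VP [V observed]] [PP [P behind] [NP [NP [Det every] [N poet]] [PP [P behind] [NP [Det some] [N cat]]]]]]]
The bracketing above is licensed at every node by one of the given productions, with S at the root.

Grammatical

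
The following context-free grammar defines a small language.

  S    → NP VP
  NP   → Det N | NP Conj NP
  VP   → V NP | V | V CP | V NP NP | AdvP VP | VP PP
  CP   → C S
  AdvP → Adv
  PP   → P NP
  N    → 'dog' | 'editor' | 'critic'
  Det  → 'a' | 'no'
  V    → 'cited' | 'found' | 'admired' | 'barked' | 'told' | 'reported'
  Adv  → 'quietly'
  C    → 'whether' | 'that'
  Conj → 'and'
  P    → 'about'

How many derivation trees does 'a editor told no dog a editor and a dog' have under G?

1

[S [NP [Det a] [N editor]] [VP [V told] [NP [Det no] [N dog]] [NP [NP [Det a] [N editor]] [Conj and] [NP [Det a] [N dog]]]]]
No rule offers an alternative attachment or grouping for any span, so this is the only derivation.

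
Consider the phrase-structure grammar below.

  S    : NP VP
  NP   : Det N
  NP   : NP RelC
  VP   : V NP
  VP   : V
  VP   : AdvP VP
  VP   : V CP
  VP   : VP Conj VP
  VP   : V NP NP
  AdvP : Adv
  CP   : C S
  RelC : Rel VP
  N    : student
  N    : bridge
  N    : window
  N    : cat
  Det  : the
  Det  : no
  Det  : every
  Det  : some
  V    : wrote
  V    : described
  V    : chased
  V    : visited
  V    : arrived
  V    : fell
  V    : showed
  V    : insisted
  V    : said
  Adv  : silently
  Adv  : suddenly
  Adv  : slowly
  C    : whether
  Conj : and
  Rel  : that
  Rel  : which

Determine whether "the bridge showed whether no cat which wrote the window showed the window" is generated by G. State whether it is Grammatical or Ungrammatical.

[S [NP [Det the] [N bridge]] [VP [V showed] [CP [C whether] [S [NP [NP [Det no] [N cat]] [RelC [Rel which] [VP [V wrote] [NP [Det the] [N window]]]]] [VP [V showed] [NP [Det the] [N window]]]]]]]
The bracketing above is licensed at every node by one of the given productions, with S at the root.

Grammatical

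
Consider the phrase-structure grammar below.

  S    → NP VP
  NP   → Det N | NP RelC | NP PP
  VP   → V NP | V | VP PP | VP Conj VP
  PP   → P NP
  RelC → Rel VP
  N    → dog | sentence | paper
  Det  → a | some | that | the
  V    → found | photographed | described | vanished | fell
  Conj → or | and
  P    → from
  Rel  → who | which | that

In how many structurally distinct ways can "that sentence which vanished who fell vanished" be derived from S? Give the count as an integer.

1

[S [NP [NP [NP [Det that] [N sentence]] [RelC [Rel which] [VP [V vanished]]]] [RelC [Rel who] [VP [V fell]]]] [VP [V vanished]]]
No rule offers an alternative attachment or grouping for any span, so this is the only derivation.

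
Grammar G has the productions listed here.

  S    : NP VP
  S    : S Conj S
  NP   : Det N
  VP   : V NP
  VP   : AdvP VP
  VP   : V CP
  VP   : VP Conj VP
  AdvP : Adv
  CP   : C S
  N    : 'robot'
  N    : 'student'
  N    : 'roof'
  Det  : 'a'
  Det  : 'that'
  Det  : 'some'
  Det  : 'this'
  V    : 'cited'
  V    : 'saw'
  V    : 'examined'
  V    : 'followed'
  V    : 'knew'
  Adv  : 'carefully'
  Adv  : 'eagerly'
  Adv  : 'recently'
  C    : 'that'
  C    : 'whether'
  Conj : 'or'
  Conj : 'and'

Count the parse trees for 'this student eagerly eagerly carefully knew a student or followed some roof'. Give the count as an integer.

4

Two of the 4 distinct bracketings:
[S [NP [Det this] [N student]] [VP [AdvP [Adv eagerly]] [VP [AdvP [Adv eagerly]] [VP [AdvP [Adv carefully]] [VP [VP [V knew] [NP [Det a] [N student]]] [Conj or] [VP [V followed] [NP [Det some] [N roof]]]]]]]]
[S [NP [Det this] [N student]] [VP [AdvP [Adv eagerly]] [VP [AdvP [Adv eagerly]] [VP [VP [AdvP [Adv carefully]] [VP [V knew] [NP [Det a] [N student]]]] [Conj or] [VP [V followed] [NP [Det some] [N roof]]]]]]]
The trees differ in how a recursive rule is bracketed over the same span.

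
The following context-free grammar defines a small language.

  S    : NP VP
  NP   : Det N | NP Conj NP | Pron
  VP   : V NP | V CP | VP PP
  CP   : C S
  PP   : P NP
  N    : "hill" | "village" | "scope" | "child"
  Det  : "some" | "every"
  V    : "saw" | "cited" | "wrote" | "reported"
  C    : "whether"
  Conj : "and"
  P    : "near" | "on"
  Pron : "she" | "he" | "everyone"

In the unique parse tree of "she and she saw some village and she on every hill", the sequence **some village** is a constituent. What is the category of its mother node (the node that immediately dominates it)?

NP

[S [NP [NP [Pron she]] [Conj and] [NP [Pron she]]] [VP [VP [V saw] [NP [NP [Det some] [N village]] [Conj and] [NP [Pron she]]]] [PP [P on] [NP [Det every] [N hill]]]]]
The span 'some village' is the NP node built by NP → Det N.
Its mother is the NP built by NP → NP Conj NP.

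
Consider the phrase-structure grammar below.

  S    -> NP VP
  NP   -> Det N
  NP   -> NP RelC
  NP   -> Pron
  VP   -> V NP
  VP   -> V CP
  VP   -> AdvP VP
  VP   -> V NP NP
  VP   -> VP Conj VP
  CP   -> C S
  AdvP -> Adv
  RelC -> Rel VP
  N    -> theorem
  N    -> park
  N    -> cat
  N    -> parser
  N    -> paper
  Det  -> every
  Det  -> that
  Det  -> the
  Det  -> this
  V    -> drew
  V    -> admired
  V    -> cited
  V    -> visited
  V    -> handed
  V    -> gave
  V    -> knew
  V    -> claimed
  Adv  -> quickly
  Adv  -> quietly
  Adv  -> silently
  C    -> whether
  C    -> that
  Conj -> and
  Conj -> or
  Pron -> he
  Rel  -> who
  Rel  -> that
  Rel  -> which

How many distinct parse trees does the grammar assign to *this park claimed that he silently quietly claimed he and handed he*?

4

Two of the 4 distinct bracketings:
[S [NP [Det this] [N park]] [VP [V claimed] [CP [C that] [S [NP [Pron he]] [VP [AdvP [Adv silently]] [VP [AdvP [Adv quietly]] [VP [VP [V claimed] [NP [Pron he]]] [Conj and] [VP [V handed] [NP [Pron he]]]]]]]]]]
[S [NP [Det this] [N park]] [VP [V claimed] [CP [C that] [S [NP [Pron he]] [VP [AdvP [Adv silently]] [VP [VP [AdvP [Adv quietly]] [VP [V claimed] [NP [Pron he]]]] [Conj and] [VP [V handed] [NP [Pron he]]]]]]]]]
The trees differ in how a recursive rule is bracketed over the same span.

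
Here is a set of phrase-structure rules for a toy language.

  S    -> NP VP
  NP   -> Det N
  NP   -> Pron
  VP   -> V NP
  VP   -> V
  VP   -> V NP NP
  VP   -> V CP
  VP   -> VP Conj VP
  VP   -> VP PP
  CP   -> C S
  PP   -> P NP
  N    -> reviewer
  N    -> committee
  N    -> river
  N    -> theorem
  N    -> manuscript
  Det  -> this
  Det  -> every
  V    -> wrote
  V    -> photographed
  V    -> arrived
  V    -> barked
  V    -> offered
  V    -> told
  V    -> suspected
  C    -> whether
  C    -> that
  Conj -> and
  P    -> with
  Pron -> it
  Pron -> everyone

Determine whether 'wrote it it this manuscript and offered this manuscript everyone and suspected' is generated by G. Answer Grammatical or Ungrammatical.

For S → NP VP, no prefix of the string parses as an NP.

Ungrammatical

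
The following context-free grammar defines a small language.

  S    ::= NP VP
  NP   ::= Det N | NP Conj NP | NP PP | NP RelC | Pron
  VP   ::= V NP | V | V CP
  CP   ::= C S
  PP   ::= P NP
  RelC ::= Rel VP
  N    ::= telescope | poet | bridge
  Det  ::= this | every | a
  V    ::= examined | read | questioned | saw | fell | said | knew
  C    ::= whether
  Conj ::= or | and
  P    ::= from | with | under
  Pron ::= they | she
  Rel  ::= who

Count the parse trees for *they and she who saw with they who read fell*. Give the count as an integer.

7

Two of the 7 distinct bracketings:
[S [NP [NP [Pron they]] [Conj and] [NP [NP [NP [Pron she]] [RelC [Rel who] [VP [V saw]]]] [PP [P with] [NP [NP [Pron they]] [RelC [Rel who] [VP [V read]]]]]]] [VP [V fell]]]
[S [NP [NP [Pron they]] [Conj and] [NP [NP [NP [NP [Pron she]] [RelC [Rel who] [VP [V saw]]]] [PP [P with] [NP [Pron they]]]] [RelC [Rel who] [VP [V read]]]]] [VP [V fell]]]
The trees differ in how a recursive rule is bracketed over the same span.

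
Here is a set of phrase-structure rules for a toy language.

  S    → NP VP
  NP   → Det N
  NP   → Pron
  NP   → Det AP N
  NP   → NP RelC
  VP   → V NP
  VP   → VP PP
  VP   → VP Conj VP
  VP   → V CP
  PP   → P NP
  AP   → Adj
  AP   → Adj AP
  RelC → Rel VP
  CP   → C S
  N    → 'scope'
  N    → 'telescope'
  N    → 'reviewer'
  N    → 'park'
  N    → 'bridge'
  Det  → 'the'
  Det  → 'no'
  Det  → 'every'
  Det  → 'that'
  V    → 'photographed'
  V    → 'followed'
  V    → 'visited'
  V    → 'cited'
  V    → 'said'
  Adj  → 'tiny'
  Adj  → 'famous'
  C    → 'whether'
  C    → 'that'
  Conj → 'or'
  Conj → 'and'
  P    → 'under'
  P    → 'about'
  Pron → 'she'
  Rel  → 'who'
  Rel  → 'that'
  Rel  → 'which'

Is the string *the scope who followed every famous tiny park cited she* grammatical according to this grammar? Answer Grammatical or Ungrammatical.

S
  NP
    NP
      Det: the
      N: scope
    RelC
      Rel: who
      VP
        V: followed
        NP
          Det: every
          AP
            Adj: famous
            AP
              Adj: tiny
          N: park
  VP
    V: cited
    NP
      Pron: she
Every word is introduced by a lexical rule and the phrasal rules combine the resulting categories into a single S.

Grammatical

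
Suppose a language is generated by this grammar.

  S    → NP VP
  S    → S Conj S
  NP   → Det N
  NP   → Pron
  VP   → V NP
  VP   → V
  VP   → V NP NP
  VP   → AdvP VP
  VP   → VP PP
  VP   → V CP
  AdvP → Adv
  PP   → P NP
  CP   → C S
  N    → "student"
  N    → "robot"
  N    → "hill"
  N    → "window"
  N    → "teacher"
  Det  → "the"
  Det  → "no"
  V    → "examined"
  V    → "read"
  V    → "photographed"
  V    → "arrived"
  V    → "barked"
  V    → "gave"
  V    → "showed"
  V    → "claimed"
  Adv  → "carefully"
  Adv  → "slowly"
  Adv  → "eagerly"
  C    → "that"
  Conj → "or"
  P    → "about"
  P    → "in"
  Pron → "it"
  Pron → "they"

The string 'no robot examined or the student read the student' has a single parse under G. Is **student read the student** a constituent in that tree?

No

[S [S [NP [Det no] [N robot]] [VP [V examined]]] [Conj or] [S [NP [Det the] [N student]] [VP [V read] [NP [Det the] [N student]]]]]
The smallest constituent containing 'student read the student' is the S spanning 'the student read the student'; no single node in the tree dominates exactly the given words.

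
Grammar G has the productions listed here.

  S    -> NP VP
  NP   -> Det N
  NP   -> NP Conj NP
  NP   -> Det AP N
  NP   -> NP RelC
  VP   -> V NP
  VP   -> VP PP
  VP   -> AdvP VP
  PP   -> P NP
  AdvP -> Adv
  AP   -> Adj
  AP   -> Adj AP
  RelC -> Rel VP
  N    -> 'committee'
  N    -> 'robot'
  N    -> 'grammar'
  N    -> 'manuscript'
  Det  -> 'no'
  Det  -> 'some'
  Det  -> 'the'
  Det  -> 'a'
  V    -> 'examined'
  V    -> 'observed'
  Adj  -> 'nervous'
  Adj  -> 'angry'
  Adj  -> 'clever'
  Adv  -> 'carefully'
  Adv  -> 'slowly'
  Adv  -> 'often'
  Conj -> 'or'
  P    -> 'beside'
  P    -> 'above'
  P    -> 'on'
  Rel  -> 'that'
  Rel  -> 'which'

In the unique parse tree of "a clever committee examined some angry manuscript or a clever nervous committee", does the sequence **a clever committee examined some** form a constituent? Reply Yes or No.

[S [NP [Det a] [AP [Adj clever]] [N committee]] [VP [V examined] [NP [NP [Det some] [AP [Adj angry]] [N manuscript]] [Conj or] [NP [Det a] [AP [Adj clever] [AP [Adj nervous]]] [N committee]]]]]
The smallest constituent containing 'a clever committee examined some' is the S spanning 'a clever committee examined some angry manuscript or a clever nervous committee'; no single node in the tree dominates exactly the given words.

No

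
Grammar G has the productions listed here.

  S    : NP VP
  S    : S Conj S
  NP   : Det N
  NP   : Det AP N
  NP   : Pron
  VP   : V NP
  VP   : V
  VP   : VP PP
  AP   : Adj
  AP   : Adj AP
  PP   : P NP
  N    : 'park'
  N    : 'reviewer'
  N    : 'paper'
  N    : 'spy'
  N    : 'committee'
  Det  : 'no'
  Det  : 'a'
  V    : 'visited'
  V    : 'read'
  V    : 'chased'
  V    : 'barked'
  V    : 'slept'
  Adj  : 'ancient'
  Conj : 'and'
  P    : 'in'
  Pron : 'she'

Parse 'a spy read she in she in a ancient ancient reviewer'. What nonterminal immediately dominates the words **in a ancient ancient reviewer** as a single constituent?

S
  NP
    Det: a
    N: spy
  VP
    VP
      VP
        V: read
        NP
          Pron: she
      PP
        P: in
        NP
          Pron: she
    PP
      P: in
      NP
        Det: a
        AP
          Adj: ancient
          AP
            Adj: ancient
        N: reviewer
The span 'in a ancient ancient reviewer' is the PP node built by PP → P NP.

PP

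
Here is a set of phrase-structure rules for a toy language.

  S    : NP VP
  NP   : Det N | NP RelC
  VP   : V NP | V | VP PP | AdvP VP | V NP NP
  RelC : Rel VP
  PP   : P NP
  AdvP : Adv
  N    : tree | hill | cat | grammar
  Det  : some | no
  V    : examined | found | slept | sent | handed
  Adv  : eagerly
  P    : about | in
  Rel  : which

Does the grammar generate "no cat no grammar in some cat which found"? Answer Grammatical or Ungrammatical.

Ungrammatical

For S → NP VP, the only prefix that parses as NP is 'no cat', but the remainder 'no grammar in some cat which found' is not a VP under these rules.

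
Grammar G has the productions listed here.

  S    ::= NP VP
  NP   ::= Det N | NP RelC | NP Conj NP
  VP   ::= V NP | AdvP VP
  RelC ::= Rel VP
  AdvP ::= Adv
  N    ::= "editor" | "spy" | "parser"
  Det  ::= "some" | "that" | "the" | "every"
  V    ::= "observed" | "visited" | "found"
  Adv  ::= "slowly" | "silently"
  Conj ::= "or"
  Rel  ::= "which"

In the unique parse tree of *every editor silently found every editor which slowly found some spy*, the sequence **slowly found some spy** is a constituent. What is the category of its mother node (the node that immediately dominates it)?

RelC

[S [NP [Det every] [N editor]] [VP [AdvP [Adv silently]] [VP [V found] [NP [NP [Det every] [N editor]] [RelC [Rel which] [VP [AdvP [Adv slowly]] [VP [V found] [NP [Det some] [N spy]]]]]]]]]
The span 'slowly found some spy' is the VP node built by VP → AdvP VP.
Its mother is the RelC built by RelC → Rel VP.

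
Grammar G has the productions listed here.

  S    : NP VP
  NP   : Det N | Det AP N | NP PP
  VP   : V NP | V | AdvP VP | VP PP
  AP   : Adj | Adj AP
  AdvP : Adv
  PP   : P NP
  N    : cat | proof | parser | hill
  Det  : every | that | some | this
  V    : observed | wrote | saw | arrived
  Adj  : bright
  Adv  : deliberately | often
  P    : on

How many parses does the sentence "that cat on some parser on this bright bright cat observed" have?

The two bracketings:
[S [NP [NP [Det that] [N cat]] [PP [P on] [NP [NP [Det some] [N parser]] [PP [P on] [NP [Det this] [AP [Adj bright] [AP [Adj bright]]] [N cat]]]]]] [VP [V observed]]]
[S [NP [NP [NP [Det that] [N cat]] [PP [P on] [NP [Det some] [N parser]]]] [PP [P on] [NP [Det this] [AP [Adj bright] [AP [Adj bright]]] [N cat]]]] [VP [V observed]]]
The trees differ in how a recursive rule is bracketed over the same span.

2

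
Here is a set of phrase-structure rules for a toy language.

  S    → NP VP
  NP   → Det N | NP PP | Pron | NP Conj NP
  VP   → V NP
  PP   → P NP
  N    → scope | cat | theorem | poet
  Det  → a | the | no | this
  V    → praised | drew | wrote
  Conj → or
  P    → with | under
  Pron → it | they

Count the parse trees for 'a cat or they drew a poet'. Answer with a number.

1

[S [NP [NP [Det a] [N cat]] [Conj or] [NP [Pron they]]] [VP [V drew] [NP [Det a] [N poet]]]]
No rule offers an alternative attachment or grouping for any span, so this is the only derivation.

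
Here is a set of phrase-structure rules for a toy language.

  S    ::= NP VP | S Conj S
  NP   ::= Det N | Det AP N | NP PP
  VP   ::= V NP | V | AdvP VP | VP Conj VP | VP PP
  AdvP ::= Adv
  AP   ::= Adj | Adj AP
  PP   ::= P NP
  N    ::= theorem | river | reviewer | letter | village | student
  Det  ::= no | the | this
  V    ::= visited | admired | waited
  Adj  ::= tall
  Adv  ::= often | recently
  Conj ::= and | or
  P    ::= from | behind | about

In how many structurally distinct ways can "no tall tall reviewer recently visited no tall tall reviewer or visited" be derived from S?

The two bracketings:
[S [NP [Det no] [AP [Adj tall] [AP [Adj tall]]] [N reviewer]] [VP [AdvP [Adv recently]] [VP [VP [V visited] [NP [Det no] [AP [Adj tall] [AP [Adj tall]]] [N reviewer]]] [Conj or] [VP [V visited]]]]]
[S [NP [Det no] [AP [Adj tall] [AP [Adj tall]]] [N reviewer]] [VP [VP [AdvP [Adv recently]] [VP [V visited] [NP [Det no] [AP [Adj tall] [AP [Adj tall]]] [N reviewer]]]] [Conj or] [VP [V visited]]]]
The trees differ in how a recursive rule is bracketed over the same span.

2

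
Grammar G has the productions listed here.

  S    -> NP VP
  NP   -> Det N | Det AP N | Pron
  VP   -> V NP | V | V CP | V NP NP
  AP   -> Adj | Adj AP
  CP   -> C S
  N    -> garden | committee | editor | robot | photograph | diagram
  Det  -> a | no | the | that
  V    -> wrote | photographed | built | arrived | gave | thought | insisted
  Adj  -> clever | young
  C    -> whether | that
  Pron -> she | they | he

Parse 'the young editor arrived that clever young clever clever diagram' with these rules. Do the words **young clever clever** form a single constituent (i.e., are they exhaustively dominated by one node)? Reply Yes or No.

Yes

[S [NP [Det the] [AP [Adj young]] [N editor]] [VP [V arrived] [NP [Det that] [AP [Adj clever] [AP [Adj young] [AP [Adj clever] [AP [Adj clever]]]]] [N diagram]]]]
The words 'young clever clever' are exhaustively dominated by a single AP node (built by AP → Adj AP), so they form a constituent.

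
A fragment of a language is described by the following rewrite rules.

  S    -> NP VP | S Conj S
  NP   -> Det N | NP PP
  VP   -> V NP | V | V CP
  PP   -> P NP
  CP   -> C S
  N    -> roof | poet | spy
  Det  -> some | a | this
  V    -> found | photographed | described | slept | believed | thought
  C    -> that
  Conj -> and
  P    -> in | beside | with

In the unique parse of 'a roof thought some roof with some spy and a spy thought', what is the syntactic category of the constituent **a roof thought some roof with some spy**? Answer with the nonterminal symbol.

S

[S [S [NP [Det a] [N roof]] [VP [V thought] [NP [NP [Det some] [N roof]] [PP [P with] [NP [Det some] [N spy]]]]]] [Conj and] [S [NP [Det a] [N spy]] [VP [V thought]]]]
The span 'a roof thought some roof with some spy' is the S node built by S → NP VP.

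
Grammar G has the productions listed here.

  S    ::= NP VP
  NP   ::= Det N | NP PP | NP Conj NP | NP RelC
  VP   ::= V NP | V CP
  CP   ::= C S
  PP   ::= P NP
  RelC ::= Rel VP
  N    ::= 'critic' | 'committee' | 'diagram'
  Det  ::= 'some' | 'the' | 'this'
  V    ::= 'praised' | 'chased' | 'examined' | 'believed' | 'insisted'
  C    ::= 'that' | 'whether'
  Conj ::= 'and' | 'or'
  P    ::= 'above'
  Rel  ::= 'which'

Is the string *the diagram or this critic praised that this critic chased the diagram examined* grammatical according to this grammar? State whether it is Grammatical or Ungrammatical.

For S → NP VP, every NP-prefix leaves a non-VP remainder: after 'the diagram' the remainder is not a VP; after 'the diagram or this critic' the remainder is not a VP.

Ungrammatical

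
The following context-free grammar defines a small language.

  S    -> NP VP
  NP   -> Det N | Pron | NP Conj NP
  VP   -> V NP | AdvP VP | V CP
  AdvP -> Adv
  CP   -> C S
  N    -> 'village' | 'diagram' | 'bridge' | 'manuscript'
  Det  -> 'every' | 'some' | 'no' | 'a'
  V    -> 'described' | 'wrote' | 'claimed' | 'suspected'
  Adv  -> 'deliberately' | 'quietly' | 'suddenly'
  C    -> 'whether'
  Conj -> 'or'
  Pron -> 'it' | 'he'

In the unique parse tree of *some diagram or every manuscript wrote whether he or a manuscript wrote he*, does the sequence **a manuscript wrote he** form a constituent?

[S [NP [NP [Det some] [N diagram]] [Conj or] [NP [Det every] [N manuscript]]] [VP [V wrote] [CP [C whether] [S [NP [NP [Pron he]] [Conj or] [NP [Det a] [N manuscript]]] [VP [V wrote] [NP [Pron he]]]]]]]
The smallest constituent containing 'a manuscript wrote he' is the S spanning 'he or a manuscript wrote he'; no single node in the tree dominates exactly the given words.

No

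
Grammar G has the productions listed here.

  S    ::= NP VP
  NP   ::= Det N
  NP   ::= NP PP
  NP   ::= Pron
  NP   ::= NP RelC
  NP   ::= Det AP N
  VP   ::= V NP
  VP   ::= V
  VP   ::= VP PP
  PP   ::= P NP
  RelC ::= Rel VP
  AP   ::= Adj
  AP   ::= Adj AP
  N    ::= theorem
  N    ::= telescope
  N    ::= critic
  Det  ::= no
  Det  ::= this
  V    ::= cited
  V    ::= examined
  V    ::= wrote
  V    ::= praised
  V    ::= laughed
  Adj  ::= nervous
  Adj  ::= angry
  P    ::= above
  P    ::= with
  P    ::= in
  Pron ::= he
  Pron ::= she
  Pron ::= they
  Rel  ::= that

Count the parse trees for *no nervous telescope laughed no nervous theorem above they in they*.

5

Two of the 5 distinct bracketings:
[S [NP [Det no] [AP [Adj nervous]] [N telescope]] [VP [V laughed] [NP [NP [Det no] [AP [Adj nervous]] [N theorem]] [PP [P above] [NP [NP [Pron they]] [PP [P in] [NP [Pron they]]]]]]]]
[S [NP [Det no] [AP [Adj nervous]] [N telescope]] [VP [V laughed] [NP [NP [NP [Det no] [AP [Adj nervous]] [N theorem]] [PP [P above] [NP [Pron they]]]] [PP [P in] [NP [Pron they]]]]]]
The trees differ in how a recursive rule is bracketed over the same span.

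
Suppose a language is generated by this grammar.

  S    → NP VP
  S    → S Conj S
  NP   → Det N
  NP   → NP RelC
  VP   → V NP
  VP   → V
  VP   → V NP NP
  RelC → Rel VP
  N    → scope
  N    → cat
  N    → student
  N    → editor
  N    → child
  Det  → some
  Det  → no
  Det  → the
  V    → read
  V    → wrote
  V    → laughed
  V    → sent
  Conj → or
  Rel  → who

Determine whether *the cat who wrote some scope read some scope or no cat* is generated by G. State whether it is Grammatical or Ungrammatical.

Ungrammatical

For S → NP VP, every NP-prefix leaves a non-VP remainder: after 'the cat' the remainder is not a VP; after 'the cat who wrote' the remainder is not a VP; after 'the cat who wrote some scope' the remainder is not a VP. The alternative S rule S → S Conj S likewise has no satisfying split.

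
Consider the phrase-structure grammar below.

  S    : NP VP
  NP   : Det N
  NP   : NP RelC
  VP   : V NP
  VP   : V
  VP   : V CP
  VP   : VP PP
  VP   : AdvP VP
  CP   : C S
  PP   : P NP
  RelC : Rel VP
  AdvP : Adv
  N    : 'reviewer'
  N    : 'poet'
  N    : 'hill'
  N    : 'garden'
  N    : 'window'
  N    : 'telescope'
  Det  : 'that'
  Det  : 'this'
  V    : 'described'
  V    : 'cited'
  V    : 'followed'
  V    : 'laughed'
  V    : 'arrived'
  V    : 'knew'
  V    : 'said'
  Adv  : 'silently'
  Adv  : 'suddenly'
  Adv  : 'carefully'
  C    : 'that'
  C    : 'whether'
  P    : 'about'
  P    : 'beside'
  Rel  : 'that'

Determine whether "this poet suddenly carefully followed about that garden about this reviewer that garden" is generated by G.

For S → NP VP, the only prefix that parses as NP is 'this poet', but the remainder 'suddenly carefully followed about that garden about this reviewer that garden' is not a VP under these rules.

Ungrammatical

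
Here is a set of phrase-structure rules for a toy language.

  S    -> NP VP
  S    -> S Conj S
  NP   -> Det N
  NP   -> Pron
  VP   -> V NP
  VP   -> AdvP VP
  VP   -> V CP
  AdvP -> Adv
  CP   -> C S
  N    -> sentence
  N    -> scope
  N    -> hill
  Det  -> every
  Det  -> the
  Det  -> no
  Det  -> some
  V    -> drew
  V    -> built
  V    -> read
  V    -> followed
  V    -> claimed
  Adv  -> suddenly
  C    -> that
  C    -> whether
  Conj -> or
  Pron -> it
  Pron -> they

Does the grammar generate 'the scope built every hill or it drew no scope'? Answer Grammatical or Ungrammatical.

Grammatical

[S [S [NP [Det the] [N scope]] [VP [V built] [NP [Det every] [N hill]]]] [Conj or] [S [NP [Pron it]] [VP [V drew] [NP [Det no] [N scope]]]]]
The bracketing above is licensed at every node by one of the given productions, with S at the root.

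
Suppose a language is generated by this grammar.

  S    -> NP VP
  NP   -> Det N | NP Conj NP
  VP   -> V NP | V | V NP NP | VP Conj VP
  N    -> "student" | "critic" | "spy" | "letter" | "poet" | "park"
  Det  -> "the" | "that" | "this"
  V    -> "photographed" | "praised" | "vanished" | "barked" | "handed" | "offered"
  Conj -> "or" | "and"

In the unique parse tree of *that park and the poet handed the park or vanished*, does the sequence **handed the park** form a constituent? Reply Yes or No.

Yes

[S [NP [NP [Det that] [N park]] [Conj and] [NP [Det the] [N poet]]] [VP [VP [V handed] [NP [Det the] [N park]]] [Conj or] [VP [V vanished]]]]
The words 'handed the park' are exhaustively dominated by a single VP node (built by VP → V NP), so they form a constituent.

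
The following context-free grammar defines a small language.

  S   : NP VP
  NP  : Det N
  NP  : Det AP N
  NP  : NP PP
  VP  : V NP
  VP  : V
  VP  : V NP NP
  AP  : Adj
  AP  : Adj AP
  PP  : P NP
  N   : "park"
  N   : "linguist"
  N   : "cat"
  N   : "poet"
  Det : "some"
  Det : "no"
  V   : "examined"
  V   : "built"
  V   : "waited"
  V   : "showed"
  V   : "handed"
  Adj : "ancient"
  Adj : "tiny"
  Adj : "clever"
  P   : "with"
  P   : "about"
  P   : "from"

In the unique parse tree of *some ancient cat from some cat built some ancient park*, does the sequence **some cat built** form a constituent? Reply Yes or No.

[S [NP [NP [Det some] [AP [Adj ancient]] [N cat]] [PP [P from] [NP [Det some] [N cat]]]] [VP [V built] [NP [Det some] [AP [Adj ancient]] [N park]]]]
The smallest constituent containing 'some cat built' is the S spanning 'some ancient cat from some cat built some ancient park'; no single node in the tree dominates exactly the given words.

No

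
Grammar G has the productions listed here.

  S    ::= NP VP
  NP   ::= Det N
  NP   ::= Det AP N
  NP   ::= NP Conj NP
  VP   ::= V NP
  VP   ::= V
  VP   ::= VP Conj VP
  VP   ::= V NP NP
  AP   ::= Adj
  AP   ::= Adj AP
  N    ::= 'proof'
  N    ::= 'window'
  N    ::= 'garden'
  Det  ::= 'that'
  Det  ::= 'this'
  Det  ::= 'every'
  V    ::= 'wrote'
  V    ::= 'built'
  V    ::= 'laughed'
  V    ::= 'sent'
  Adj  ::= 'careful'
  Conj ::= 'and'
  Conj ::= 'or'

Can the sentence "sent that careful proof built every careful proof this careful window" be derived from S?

For S → NP VP, no prefix of the string parses as an NP.

Ungrammatical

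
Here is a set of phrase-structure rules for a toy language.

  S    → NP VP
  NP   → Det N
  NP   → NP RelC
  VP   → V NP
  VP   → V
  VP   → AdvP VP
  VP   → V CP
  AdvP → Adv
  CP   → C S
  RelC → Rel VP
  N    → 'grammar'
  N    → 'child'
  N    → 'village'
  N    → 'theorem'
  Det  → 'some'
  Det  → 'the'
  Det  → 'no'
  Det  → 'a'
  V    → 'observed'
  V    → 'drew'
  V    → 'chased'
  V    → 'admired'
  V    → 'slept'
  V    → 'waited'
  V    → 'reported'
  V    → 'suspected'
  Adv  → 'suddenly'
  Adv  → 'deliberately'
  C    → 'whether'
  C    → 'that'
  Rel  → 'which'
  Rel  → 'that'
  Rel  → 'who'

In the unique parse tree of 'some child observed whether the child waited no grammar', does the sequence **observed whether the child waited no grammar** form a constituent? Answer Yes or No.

[S [NP [Det some] [N child]] [VP [V observed] [CP [C whether] [S [NP [Det the] [N child]] [VP [V waited] [NP [Det no] [N grammar]]]]]]]
The words 'observed whether the child waited no grammar' are exhaustively dominated by a single VP node (built by VP → V CP), so they form a constituent.

Yes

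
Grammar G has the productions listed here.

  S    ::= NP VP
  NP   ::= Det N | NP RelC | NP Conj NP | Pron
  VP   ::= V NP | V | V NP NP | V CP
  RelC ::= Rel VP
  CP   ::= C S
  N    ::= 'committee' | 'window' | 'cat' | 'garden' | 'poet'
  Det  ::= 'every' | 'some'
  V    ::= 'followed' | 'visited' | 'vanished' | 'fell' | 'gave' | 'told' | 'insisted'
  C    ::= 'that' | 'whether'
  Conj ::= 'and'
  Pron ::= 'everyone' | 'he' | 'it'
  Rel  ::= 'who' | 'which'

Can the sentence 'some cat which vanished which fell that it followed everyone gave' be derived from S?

[S [NP [NP [NP [Det some] [N cat]] [RelC [Rel which] [VP [V vanished]]]] [RelC [Rel which] [VP [V fell] [CP [C that] [S [NP [Pron it]] [VP [V followed] [NP [Pron everyone]]]]]]]] [VP [V gave]]]
The bracketing above is licensed at every node by one of the given productions, with S at the root.

Grammatical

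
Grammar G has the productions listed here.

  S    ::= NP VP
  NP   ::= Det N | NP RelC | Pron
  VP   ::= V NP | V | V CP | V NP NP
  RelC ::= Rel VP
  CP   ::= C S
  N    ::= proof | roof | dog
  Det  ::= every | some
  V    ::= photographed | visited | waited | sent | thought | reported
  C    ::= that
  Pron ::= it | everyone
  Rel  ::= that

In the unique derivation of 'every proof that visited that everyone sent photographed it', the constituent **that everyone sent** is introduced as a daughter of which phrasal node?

VP

[S [NP [NP [Det every] [N proof]] [RelC [Rel that] [VP [V visited] [CP [C that] [S [NP [Pron everyone]] [VP [V sent]]]]]]] [VP [V photographed] [NP [Pron it]]]]
The span 'that everyone sent' is the CP node built by CP → C S.
Its mother is the VP built by VP → V CP.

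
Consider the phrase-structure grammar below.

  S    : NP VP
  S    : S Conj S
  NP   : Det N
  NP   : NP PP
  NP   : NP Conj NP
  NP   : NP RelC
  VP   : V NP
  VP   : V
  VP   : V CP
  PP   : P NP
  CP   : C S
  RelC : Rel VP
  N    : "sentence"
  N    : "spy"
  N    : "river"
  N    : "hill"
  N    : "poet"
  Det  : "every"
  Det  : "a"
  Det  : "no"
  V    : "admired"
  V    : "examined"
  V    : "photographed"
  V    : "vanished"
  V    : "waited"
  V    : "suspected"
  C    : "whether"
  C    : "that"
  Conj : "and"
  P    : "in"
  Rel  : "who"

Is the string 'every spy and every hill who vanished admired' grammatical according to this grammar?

Grammatical

S
  NP
    NP
      Det: every
      N: spy
    Conj: and
    NP
      NP
        Det: every
        N: hill
      RelC
        Rel: who
        VP
          V: vanished
  VP
    V: admired
Every word is introduced by a lexical rule and the phrasal rules combine the resulting categories into a single S.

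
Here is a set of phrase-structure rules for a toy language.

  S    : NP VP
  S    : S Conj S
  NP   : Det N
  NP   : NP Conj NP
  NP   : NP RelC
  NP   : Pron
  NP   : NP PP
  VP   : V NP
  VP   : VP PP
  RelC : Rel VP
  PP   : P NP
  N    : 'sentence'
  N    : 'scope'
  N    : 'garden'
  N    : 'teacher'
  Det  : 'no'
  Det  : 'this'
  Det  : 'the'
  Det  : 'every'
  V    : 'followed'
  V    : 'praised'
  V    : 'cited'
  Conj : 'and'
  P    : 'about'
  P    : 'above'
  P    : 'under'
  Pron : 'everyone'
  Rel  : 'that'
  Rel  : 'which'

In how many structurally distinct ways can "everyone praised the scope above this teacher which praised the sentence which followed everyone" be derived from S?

Two of the 7 distinct bracketings:
[S [NP [Pron everyone]] [VP [V praised] [NP [NP [NP [Det the] [N scope]] [PP [P above] [NP [Det this] [N teacher]]]] [RelC [Rel which] [VP [V praised] [NP [NP [Det the] [N sentence]] [RelC [Rel which] [VP [V followed] [NP [Pron everyone]]]]]]]]]]
[S [NP [Pron everyone]] [VP [V praised] [NP [NP [NP [NP [Det the] [N scope]] [PP [P above] [NP [Det this] [N teacher]]]] [RelC [Rel which] [VP [V praised] [NP [Det the] [N sentence]]]]] [RelC [Rel which] [VP [V followed] [NP [Pron everyone]]]]]]]
The trees differ in how a recursive rule is bracketed over the same span.

7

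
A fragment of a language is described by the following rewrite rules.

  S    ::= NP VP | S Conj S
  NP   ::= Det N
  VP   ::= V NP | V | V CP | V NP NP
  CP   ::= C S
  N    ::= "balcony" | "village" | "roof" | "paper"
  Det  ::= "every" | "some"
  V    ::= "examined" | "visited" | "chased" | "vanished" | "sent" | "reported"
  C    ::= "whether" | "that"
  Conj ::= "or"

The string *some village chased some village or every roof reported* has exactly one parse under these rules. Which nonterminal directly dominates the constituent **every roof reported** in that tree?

S
  S
    NP
      Det: some
      N: village
    VP
      V: chased
      NP
        Det: some
        N: village
  Conj: or
  S
    NP
      Det: every
      N: roof
    VP
      V: reported
The span 'every roof reported' is the S node built by S → NP VP.
Its mother is the S built by S → S Conj S.

S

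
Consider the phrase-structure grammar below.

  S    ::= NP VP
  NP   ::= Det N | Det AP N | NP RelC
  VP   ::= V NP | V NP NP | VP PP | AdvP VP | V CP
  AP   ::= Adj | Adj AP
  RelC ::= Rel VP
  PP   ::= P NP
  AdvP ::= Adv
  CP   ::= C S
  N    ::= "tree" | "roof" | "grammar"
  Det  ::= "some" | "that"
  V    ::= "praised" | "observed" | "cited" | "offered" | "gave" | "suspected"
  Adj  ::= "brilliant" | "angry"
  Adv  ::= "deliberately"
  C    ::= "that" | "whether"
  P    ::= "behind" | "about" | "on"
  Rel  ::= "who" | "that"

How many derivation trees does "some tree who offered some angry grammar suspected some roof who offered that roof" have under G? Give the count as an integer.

[S [NP [NP [Det some] [N tree]] [RelC [Rel who] [VP [V offered] [NP [Det some] [AP [Adj angry]] [N grammar]]]]] [VP [V suspected] [NP [NP [Det some] [N roof]] [RelC [Rel who] [VP [V offered] [NP [Det that] [N roof]]]]]]]
No rule offers an alternative attachment or grouping for any span, so this is the only derivation.

1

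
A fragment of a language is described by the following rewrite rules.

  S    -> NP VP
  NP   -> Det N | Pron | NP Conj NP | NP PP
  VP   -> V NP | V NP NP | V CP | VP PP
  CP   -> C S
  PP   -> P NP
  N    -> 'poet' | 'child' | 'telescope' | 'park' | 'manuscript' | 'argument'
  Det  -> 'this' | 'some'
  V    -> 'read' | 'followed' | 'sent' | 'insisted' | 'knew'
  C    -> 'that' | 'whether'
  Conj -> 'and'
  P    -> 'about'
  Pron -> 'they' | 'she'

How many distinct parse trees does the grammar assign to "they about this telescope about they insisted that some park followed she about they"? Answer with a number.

Two of the 6 distinct bracketings:
[S [NP [NP [Pron they]] [PP [P about] [NP [NP [Det this] [N telescope]] [PP [P about] [NP [Pron they]]]]]] [VP [V insisted] [CP [C that] [S [NP [Det some] [N park]] [VP [V followed] [NP [NP [Pron she]] [PP [P about] [NP [Pron they]]]]]]]]]
[S [NP [NP [Pron they]] [PP [P about] [NP [NP [Det this] [N telescope]] [PP [P about] [NP [Pron they]]]]]] [VP [V insisted] [CP [C that] [S [NP [Det some] [N park]] [VP [VP [V followed] [NP [Pron she]]] [PP [P about] [NP [Pron they]]]]]]]]
The difference turns on whether VP → VP PP is used at the relevant span, versus an alternative expansion of VP.

6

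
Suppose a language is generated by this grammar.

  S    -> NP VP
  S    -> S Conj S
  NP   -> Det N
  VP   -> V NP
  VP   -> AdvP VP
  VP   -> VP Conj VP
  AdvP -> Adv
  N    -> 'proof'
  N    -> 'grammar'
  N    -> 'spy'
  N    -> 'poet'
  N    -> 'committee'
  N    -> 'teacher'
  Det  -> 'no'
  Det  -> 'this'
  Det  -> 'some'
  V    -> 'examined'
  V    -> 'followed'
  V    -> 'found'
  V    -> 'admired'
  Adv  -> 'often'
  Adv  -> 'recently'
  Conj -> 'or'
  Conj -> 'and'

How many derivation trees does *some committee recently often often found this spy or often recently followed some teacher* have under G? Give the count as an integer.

4

Two of the 4 distinct bracketings:
[S [NP [Det some] [N committee]] [VP [AdvP [Adv recently]] [VP [AdvP [Adv often]] [VP [AdvP [Adv often]] [VP [VP [V found] [NP [Det this] [N spy]]] [Conj or] [VP [AdvP [Adv often]] [VP [AdvP [Adv recently]] [VP [V followed] [NP [Det some] [N teacher]]]]]]]]]]
[S [NP [Det some] [N committee]] [VP [AdvP [Adv recently]] [VP [AdvP [Adv often]] [VP [VP [AdvP [Adv often]] [VP [V found] [NP [Det this] [N spy]]]] [Conj or] [VP [AdvP [Adv often]] [VP [AdvP [Adv recently]] [VP [V followed] [NP [Det some] [N teacher]]]]]]]]]
The trees differ in how a recursive rule is bracketed over the same span.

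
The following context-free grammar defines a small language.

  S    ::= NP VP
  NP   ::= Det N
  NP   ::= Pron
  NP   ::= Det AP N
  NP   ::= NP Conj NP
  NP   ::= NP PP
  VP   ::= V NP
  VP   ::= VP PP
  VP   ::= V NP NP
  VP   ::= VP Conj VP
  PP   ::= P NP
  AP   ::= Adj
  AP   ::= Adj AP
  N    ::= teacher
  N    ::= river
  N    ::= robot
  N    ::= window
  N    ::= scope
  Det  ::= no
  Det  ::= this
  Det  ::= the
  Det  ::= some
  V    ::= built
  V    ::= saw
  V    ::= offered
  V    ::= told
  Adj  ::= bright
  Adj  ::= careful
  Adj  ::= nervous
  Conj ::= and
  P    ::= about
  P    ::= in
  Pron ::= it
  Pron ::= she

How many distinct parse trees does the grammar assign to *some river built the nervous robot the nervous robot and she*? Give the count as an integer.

1

[S [NP [Det some] [N river]] [VP [V built] [NP [Det the] [AP [Adj nervous]] [N robot]] [NP [NP [Det the] [AP [Adj nervous]] [N robot]] [Conj and] [NP [Pron she]]]]]
No rule offers an alternative attachment or grouping for any span, so this is the only derivation.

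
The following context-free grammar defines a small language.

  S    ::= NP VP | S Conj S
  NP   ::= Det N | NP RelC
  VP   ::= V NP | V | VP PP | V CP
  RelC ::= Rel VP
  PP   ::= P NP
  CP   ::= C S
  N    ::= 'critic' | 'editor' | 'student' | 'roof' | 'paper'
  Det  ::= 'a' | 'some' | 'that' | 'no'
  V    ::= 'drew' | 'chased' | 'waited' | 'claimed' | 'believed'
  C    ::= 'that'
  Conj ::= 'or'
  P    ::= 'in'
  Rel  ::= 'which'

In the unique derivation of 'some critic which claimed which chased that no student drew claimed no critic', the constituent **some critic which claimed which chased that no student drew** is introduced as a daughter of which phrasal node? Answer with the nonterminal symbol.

S

S
  NP
    NP
      NP
        Det: some
        N: critic
      RelC
        Rel: which
        VP
          V: claimed
    RelC
      Rel: which
      VP
        V: chased
        CP
          C: that
          S
            NP
              Det: no
              N: student
            VP
              V: drew
  VP
    V: claimed
    NP
      Det: no
      N: critic
The span 'some critic which claimed which chased that no student drew' is the NP node built by NP → NP RelC.
Its mother is the S built by S → NP VP.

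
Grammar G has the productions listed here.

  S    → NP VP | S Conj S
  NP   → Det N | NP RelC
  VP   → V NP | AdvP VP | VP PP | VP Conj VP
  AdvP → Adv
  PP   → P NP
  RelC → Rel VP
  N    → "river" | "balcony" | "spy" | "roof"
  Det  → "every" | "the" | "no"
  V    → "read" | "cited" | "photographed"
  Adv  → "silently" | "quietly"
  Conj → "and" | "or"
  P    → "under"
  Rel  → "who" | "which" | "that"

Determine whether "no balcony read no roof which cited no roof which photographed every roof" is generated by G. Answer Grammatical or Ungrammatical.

[S [NP [Det no] [N balcony]] [VP [V read] [NP [NP [Det no] [N roof]] [RelC [Rel which] [VP [V cited] [NP [NP [Det no] [N roof]] [RelC [Rel which] [VP [V photographed] [NP [Det every] [N roof]]]]]]]]]]
Each bracket corresponds to one application of a listed rule, so the string is derivable from S.

Grammatical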